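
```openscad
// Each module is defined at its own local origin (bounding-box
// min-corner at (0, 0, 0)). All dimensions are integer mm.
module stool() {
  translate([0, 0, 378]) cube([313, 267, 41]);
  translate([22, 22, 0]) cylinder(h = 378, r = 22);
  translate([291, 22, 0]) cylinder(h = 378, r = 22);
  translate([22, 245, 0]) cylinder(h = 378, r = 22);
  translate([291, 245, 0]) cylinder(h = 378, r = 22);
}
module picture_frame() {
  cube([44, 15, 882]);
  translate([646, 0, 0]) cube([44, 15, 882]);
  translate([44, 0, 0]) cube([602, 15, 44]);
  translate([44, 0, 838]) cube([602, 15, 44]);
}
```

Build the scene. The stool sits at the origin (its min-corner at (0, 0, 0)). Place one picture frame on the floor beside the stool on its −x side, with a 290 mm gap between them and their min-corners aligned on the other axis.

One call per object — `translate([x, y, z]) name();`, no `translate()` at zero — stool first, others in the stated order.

stool();
translate([-980, 0, 0]) picture_frame();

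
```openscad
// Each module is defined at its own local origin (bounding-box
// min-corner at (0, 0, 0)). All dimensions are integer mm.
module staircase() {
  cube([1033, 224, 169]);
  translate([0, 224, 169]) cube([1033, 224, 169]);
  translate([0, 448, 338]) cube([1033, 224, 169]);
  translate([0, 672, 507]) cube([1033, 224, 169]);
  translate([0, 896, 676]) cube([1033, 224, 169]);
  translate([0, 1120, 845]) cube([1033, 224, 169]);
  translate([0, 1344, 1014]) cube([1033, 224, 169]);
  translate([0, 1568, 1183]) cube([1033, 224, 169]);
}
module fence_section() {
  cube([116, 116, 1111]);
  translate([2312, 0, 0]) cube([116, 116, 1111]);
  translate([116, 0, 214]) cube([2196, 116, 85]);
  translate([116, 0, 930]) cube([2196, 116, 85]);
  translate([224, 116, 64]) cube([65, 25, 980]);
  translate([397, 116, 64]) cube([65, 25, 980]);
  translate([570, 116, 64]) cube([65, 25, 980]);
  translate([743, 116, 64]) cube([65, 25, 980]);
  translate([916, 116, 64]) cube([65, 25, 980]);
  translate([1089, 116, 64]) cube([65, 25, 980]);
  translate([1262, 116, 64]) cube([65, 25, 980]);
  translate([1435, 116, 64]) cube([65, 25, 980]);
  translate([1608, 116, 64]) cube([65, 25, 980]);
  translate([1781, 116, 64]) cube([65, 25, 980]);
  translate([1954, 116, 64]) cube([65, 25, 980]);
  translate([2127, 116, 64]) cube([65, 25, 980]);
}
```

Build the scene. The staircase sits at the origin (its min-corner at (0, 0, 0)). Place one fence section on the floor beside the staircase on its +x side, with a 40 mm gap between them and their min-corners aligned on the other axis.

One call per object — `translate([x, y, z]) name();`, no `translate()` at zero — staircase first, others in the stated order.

staircase();
translate([1073, 0, 0]) fence_section();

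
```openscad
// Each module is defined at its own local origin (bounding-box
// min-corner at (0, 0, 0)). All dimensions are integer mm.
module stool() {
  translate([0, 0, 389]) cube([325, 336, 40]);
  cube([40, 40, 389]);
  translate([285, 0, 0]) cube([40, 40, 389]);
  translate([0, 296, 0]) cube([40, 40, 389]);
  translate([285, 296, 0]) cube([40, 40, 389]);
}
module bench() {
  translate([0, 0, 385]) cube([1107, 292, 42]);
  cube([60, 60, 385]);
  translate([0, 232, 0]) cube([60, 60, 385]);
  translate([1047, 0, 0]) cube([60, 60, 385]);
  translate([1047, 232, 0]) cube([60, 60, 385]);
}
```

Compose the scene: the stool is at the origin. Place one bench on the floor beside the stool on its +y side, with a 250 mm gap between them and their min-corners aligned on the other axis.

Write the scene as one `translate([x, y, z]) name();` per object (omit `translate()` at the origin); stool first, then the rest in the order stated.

stool();
translate([0, 586, 0]) bench();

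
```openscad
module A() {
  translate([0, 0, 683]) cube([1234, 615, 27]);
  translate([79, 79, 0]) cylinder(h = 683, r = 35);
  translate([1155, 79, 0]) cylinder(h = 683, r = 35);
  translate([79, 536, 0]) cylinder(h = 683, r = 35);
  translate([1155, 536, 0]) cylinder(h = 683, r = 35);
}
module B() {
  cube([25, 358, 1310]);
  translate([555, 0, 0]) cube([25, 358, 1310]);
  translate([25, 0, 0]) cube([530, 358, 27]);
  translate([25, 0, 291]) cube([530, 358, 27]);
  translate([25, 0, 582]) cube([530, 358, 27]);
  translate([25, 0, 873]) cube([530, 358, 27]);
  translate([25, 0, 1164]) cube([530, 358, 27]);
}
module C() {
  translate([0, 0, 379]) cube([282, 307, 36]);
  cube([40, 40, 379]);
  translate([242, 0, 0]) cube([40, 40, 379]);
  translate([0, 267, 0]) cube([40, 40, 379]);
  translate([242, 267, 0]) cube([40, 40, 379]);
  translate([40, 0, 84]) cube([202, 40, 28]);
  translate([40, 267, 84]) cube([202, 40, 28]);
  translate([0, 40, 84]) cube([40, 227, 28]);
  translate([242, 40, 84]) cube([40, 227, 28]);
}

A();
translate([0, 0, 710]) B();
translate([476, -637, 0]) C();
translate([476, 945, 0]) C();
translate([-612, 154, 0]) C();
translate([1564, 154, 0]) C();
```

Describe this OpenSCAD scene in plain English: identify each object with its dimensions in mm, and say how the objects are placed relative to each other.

A is a table with a 1234×615 mm rectangular top, 27 mm thick, top surface at z = 710 mm, supported by four round legs of 70 mm diameter, each leg's bounding box inset 44 mm from the nearest pair of top edges, running from the floor.

B is a bookshelf 580 mm wide overall, 358 mm deep and 1310 mm tall. The two sides are 25 mm thick vertical panels. 5 horizontal shelves of 27 mm thickness span between the inner faces of the sides; the lowest shelf sits on the floor and shelves are stacked with a clear vertical gap of 264 mm between each pair.

C is a simple wooden stool: a rectangular seat 282 mm (x) by 307 mm (y), 36 mm thick, top face at z = 415 mm, on four square legs, each 40×40 mm in cross-section. The legs rest on z = 0, each flush with a corner of the seat. Four stretchers, 40 mm wide and 28 mm tall, connect adjacent legs with their undersides at z = 84 mm, each running between the inner faces of the legs it joins and aligned with the legs' outer faces on the other axis.

The bookshelf is on top of the table. Four stools sit around the table at the −y, +y, −x, +x sides.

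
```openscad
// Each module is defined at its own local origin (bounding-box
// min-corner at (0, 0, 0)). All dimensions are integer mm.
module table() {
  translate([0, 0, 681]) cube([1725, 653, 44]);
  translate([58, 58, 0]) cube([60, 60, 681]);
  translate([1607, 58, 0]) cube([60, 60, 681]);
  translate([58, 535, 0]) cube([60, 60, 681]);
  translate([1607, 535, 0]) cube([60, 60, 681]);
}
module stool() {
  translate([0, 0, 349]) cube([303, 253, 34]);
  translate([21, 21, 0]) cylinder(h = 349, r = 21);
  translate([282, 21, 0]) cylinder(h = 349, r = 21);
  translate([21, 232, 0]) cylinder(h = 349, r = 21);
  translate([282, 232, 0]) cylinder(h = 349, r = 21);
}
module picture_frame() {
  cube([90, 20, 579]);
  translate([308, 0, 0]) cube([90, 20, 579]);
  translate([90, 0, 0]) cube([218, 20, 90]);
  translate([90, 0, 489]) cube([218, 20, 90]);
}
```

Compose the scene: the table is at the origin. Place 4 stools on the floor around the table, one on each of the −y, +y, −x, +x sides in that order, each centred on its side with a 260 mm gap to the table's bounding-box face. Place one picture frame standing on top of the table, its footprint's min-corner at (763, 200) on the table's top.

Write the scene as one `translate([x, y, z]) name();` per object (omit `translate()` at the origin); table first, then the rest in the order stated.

table();
translate([711, -513, 0]) stool();
translate([711, 913, 0]) stool();
translate([-563, 200, 0]) stool();
translate([1985, 200, 0]) stool();
translate([763, 200, 725]) picture_frame();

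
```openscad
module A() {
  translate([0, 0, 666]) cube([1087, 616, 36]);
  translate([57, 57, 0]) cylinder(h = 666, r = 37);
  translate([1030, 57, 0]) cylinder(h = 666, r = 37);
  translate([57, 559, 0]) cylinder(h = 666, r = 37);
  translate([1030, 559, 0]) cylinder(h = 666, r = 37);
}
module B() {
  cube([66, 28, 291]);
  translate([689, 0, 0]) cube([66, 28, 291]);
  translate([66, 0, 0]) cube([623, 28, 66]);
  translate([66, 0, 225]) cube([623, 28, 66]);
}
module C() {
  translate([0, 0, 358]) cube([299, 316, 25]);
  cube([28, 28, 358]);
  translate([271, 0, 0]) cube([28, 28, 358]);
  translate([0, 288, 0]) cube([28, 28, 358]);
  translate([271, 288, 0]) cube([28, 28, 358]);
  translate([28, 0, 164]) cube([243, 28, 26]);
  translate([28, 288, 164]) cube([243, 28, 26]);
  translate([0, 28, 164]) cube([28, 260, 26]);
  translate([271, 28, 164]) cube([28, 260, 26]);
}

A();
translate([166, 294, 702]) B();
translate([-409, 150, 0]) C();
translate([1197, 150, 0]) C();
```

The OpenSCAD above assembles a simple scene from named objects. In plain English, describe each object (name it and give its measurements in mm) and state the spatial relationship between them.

A is a rectangular dining table. The top is 1087×616×36 mm with its upper surface at z = 702 mm. It stands on four round legs of 74 mm diameter, each leg's bounding box inset 20 mm from the nearest pair of top edges, running from the floor to the underside of the top.

B is a rectangular picture frame lying in the x–z plane (depth along y). The opening is 623 mm wide (x) by 159 mm tall (z), surrounded by a border 66 mm wide on all four sides. The frame is 28 mm deep and is made of two full-height vertical stiles with two horizontal rails fitted between them.

C is a simple wooden stool: a rectangular seat 299 mm (x) by 316 mm (y), 25 mm thick, top face at z = 383 mm, on four square legs, each 28×28 mm in cross-section. The legs rest on z = 0, each flush with a corner of the seat. Four stretchers, 28 mm wide and 26 mm tall, connect adjacent legs with their undersides at z = 164 mm, each running between the inner faces of the legs it joins and aligned with the legs' outer faces on the other axis.

The picture frame is on top of the table, centred. Two stools sit around the table at the −x, +x sides.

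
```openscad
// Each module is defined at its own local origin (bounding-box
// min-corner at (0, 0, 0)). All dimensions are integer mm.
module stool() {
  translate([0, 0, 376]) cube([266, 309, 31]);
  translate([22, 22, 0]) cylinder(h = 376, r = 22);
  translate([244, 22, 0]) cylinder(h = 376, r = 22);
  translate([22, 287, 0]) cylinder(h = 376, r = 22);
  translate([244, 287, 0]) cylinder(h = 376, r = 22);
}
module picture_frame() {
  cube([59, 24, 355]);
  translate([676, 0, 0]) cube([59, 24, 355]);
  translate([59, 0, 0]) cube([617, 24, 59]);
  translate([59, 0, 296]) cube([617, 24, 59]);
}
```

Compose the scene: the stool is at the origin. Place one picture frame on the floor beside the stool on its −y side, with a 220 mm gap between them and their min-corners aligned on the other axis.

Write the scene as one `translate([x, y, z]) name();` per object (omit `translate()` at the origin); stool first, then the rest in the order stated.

stool();
translate([0, -244, 0]) picture_frame();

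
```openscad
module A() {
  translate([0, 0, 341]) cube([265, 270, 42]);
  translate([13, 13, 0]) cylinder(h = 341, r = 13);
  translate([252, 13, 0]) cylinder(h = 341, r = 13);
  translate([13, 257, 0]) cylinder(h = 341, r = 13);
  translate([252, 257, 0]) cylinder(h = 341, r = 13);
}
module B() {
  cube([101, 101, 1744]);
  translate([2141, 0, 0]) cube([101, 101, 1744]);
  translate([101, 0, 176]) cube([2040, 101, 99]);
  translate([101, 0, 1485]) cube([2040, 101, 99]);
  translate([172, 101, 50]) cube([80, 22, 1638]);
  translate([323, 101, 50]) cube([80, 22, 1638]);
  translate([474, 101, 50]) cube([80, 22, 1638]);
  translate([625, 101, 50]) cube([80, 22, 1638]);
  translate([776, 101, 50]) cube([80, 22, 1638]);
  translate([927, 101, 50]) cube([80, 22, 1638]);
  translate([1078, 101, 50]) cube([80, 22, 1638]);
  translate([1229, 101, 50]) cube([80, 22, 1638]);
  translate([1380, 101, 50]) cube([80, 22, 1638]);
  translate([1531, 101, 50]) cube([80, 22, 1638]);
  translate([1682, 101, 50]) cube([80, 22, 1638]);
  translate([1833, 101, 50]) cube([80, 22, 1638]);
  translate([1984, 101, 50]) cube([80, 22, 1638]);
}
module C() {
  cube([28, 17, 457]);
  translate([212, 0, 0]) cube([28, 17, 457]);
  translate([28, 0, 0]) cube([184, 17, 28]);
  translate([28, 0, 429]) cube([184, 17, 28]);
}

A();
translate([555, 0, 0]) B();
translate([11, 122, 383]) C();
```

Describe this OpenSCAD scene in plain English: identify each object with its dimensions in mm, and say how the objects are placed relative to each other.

A is a four-legged stool. The seat is a 265×270×42 mm slab whose top surface is at z = 383 mm; four round legs, each 26 mm in diameter, run from the floor (z = 0) to the underside of the seat, each leg's axis is inset half a diameter from the nearest pair of seat edges (so the leg's bounding box is flush with the corner).

B is a fence section. Two 101×101 mm posts, 1744 mm tall, stand on the floor with a clear span of 2040 mm between their inner faces. Two horizontal rails of 101×99 mm section span the gap between the posts with their undersides at z = 176 mm and z = 1485 mm, flush with the posts' −y face. 13 pickets, each 80 mm wide, 22 mm thick and 1638 mm tall, are fixed to the +y face of the rails with their bottoms at z = 50 mm, evenly spaced across the span with equal gaps (rounded down to the nearest mm) at the −x end and between each pair — any rounding remainder accumulates at the +x end.

C is a rectangular picture frame lying in the x–z plane (depth along y). The opening is 184 mm wide (x) by 401 mm tall (z), surrounded by a border 28 mm wide on all four sides. The frame is 17 mm deep and is made of two full-height vertical stiles with two horizontal rails fitted between them.

The fence section is on the floor beside the stool on its +x side. The picture frame is on top of the stool.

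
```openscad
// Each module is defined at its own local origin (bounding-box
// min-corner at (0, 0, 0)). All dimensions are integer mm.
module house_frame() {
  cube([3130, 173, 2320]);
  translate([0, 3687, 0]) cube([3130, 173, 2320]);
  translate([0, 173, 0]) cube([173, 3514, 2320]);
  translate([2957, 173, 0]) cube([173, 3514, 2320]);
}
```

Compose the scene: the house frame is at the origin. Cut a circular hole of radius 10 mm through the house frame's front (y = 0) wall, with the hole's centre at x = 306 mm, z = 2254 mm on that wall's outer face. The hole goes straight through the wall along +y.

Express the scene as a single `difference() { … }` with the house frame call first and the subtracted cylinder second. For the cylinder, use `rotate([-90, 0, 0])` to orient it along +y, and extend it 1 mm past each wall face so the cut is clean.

difference() {
  house_frame();
  translate([306, -1, 2254]) rotate([-90, 0, 0]) cylinder(h = 175, r = 10);
}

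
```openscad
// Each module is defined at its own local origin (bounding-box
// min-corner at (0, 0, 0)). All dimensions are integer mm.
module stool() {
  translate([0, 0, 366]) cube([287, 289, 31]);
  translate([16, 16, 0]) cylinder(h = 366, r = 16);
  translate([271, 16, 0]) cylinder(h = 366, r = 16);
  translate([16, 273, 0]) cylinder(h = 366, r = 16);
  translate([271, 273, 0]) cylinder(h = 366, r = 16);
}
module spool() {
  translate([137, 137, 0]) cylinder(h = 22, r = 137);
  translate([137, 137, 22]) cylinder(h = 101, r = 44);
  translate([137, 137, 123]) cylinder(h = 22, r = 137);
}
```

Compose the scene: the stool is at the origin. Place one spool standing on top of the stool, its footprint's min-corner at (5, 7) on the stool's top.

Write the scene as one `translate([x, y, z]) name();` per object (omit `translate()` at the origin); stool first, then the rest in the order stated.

stool();
translate([5, 7, 397]) spool();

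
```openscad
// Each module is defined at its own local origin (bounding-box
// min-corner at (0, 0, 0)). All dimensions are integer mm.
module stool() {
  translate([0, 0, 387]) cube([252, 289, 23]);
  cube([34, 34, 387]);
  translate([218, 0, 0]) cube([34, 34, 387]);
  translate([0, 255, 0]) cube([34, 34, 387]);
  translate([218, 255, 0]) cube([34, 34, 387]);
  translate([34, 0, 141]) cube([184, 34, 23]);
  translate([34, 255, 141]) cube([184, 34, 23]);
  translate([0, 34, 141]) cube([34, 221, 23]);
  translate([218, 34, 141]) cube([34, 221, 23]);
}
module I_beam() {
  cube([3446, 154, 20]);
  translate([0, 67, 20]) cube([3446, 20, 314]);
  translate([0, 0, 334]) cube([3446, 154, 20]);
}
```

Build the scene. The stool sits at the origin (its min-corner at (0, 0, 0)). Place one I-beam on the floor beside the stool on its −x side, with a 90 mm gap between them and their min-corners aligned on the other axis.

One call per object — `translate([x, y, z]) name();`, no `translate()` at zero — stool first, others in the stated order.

stool();
translate([-3536, 0, 0]) I_beam();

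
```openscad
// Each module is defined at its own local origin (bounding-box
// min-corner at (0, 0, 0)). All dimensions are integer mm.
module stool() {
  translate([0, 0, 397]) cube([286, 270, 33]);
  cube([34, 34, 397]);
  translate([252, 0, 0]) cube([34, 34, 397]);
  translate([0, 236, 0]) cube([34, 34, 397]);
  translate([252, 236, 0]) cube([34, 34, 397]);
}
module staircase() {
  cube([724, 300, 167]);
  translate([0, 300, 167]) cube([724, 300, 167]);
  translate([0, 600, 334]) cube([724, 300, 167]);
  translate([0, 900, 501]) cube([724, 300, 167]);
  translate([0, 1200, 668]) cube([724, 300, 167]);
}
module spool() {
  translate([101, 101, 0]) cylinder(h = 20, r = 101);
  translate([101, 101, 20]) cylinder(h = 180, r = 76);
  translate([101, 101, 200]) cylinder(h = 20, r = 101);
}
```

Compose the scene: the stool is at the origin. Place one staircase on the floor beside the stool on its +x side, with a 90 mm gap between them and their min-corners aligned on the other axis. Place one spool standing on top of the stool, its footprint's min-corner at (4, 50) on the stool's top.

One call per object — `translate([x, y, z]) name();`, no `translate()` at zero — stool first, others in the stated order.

stool();
translate([376, 0, 0]) staircase();
translate([4, 50, 430]) spool();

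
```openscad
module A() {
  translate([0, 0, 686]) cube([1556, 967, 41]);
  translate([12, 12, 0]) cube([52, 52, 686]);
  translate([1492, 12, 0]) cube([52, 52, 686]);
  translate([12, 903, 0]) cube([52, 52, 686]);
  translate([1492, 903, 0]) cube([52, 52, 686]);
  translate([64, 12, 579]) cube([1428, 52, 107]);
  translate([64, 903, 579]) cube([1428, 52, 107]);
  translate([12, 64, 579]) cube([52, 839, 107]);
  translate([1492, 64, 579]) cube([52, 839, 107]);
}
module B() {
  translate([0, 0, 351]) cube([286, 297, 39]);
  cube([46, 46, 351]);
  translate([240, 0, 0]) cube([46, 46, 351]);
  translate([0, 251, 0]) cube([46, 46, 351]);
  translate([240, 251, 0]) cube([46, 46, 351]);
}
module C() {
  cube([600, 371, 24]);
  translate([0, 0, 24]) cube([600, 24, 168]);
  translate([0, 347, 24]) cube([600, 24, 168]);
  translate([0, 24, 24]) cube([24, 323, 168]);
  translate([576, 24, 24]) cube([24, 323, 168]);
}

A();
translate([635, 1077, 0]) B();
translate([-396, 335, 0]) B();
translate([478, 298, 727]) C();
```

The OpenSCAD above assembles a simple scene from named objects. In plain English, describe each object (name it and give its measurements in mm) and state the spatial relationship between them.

A is a table: top 1556 mm (x) × 967 mm (y), 41 mm thick, upper face at z = 727 mm, on four 52×52 mm square legs, each inset 12 mm from the nearest pair of top edges, running from z = 0 to the bottom of the top. Four apron rails, 52 mm thick and 107 mm tall, run between adjacent legs with their top edges flush with the underside of the top and their outer faces flush with the legs' outer faces.

B is a four-legged stool. The seat is a 286×297×39 mm slab whose top surface is at z = 390 mm; four square legs, each 46×46 mm in cross-section, run from the floor (z = 0) to the underside of the seat, each flush with a corner of the seat.

C is an open-topped rectangular box: outside dimensions 600×371×192 mm, with a uniform wall and base thickness of 24 mm. The base is a full 600×371 slab on the floor; four walls sit on top of the base. The front and back walls (the −y and +y sides) span the full width; the two side walls fit between them.

Two stools sit around the table at the +y, −x sides. The open box is on top of the table, centred.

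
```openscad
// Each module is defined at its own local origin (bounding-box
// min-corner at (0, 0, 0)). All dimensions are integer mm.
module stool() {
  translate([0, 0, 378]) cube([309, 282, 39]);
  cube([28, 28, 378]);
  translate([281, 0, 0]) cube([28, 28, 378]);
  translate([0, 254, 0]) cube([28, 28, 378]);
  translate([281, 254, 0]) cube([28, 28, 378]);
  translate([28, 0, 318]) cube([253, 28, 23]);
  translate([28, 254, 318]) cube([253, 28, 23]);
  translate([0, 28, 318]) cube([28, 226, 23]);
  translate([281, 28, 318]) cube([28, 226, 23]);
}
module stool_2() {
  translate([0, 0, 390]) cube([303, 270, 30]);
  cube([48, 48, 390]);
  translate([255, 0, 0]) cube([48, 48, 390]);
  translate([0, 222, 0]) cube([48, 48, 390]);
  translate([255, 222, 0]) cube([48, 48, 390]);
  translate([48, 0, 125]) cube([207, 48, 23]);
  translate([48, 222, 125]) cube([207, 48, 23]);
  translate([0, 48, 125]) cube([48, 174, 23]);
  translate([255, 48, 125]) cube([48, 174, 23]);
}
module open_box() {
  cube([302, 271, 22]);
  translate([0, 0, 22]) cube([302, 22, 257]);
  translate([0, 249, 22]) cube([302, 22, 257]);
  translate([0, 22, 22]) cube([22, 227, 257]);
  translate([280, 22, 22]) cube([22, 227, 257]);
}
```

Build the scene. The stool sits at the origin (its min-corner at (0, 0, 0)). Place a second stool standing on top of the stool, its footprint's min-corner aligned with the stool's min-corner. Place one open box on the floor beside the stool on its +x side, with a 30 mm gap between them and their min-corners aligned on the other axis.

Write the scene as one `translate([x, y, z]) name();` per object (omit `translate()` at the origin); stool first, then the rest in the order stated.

stool();
translate([0, 0, 417]) stool_2();
translate([339, 0, 0]) open_box();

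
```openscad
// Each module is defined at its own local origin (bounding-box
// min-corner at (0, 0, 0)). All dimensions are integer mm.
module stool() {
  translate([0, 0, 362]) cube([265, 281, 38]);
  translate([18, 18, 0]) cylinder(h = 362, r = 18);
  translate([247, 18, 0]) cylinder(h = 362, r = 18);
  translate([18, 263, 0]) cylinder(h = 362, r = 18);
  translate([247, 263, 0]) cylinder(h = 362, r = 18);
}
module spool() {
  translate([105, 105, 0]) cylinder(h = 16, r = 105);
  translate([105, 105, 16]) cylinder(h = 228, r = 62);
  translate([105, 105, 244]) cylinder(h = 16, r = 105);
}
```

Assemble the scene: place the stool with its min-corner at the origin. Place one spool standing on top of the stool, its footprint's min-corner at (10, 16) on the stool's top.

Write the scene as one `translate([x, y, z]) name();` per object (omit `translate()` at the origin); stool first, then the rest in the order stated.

stool();
translate([10, 16, 400]) spool();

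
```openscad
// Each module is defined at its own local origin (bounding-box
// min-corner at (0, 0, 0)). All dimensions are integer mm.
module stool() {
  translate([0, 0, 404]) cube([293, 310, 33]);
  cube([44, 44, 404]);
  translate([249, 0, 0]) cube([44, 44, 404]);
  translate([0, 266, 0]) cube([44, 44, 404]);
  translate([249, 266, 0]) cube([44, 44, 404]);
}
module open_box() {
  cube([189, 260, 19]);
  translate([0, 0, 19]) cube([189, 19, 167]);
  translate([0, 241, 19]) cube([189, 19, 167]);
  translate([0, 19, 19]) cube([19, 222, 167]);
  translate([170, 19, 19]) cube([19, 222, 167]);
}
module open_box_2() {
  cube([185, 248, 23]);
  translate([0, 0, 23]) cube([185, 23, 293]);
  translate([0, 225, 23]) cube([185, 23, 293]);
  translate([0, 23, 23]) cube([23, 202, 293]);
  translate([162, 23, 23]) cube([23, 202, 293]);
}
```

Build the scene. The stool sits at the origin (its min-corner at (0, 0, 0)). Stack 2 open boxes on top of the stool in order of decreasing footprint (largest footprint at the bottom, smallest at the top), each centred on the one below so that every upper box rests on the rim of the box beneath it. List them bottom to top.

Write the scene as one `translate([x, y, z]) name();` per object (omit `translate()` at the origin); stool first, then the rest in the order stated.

stool();
translate([52, 25, 437]) open_box();
translate([54, 31, 623]) open_box_2();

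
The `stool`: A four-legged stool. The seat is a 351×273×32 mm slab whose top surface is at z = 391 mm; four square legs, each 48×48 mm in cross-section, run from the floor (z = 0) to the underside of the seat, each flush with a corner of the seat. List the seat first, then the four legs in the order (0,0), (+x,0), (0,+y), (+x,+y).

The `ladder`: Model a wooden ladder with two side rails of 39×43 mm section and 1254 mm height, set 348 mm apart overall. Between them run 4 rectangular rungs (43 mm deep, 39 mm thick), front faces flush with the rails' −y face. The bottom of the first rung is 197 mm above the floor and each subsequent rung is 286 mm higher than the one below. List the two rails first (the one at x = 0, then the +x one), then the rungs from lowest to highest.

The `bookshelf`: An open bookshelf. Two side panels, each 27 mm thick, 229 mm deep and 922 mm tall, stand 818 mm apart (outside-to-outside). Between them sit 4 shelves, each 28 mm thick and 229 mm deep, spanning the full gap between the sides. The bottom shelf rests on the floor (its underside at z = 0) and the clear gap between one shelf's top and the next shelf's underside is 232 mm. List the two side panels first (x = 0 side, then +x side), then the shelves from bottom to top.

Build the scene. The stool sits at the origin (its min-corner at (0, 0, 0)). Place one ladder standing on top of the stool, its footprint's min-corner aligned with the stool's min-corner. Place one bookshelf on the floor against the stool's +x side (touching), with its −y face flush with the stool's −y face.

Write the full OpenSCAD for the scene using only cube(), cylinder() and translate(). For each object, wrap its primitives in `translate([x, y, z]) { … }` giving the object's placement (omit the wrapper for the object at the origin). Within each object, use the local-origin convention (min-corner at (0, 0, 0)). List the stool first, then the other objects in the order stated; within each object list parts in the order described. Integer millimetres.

translate([0, 0, 359]) cube([351, 273, 32]);
cube([48, 48, 359]);
translate([303, 0, 0]) cube([48, 48, 359]);
translate([0, 225, 0]) cube([48, 48, 359]);
translate([303, 225, 0]) cube([48, 48, 359]);
translate([0, 0, 391]) {
  cube([39, 43, 1254]);
  translate([309, 0, 0]) cube([39, 43, 1254]);
  translate([39, 0, 197]) cube([270, 43, 39]);
  translate([39, 0, 483]) cube([270, 43, 39]);
  translate([39, 0, 769]) cube([270, 43, 39]);
  translate([39, 0, 1055]) cube([270, 43, 39]);
}
translate([351, 0, 0]) {
  cube([27, 229, 922]);
  translate([791, 0, 0]) cube([27, 229, 922]);
  translate([27, 0, 0]) cube([764, 229, 28]);
  translate([27, 0, 260]) cube([764, 229, 28]);
  translate([27, 0, 520]) cube([764, 229, 28]);
  translate([27, 0, 780]) cube([764, 229, 28]);
}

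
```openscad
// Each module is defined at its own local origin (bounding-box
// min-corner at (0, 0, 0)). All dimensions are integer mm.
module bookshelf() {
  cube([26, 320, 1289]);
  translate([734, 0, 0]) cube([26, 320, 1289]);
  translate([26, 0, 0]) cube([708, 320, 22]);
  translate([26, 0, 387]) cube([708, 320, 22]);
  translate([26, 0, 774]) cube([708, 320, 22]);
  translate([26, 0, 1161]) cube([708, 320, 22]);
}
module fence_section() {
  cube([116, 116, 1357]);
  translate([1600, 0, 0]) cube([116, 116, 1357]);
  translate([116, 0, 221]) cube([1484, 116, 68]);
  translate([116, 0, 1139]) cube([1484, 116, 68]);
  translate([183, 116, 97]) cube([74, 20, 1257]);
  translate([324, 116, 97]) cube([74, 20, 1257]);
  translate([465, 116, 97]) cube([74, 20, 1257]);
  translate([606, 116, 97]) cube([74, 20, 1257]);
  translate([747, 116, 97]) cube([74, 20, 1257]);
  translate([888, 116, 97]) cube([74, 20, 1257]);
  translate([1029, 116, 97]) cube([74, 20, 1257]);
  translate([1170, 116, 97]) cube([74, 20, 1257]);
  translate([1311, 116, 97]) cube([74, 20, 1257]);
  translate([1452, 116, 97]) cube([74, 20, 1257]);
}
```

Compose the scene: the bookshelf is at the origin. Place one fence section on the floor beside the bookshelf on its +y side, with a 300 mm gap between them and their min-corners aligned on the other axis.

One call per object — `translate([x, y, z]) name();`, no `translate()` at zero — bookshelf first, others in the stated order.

bookshelf();
translate([0, 620, 0]) fence_section();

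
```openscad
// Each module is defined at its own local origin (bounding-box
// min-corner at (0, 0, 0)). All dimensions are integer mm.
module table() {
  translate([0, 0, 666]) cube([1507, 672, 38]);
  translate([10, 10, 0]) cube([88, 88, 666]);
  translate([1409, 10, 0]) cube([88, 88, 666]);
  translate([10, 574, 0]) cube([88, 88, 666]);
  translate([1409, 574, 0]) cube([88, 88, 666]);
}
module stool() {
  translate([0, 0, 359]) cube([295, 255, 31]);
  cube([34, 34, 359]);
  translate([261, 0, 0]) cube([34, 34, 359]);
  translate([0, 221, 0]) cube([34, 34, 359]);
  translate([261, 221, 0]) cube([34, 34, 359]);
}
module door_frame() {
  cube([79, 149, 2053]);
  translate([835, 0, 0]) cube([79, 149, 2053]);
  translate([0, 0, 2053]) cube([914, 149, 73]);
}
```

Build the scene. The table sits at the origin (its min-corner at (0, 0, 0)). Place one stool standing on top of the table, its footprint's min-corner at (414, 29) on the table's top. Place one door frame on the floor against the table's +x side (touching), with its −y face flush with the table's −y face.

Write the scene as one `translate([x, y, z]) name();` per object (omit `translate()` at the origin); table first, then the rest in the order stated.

table();
translate([414, 29, 704]) stool();
translate([1507, 0, 0]) door_frame();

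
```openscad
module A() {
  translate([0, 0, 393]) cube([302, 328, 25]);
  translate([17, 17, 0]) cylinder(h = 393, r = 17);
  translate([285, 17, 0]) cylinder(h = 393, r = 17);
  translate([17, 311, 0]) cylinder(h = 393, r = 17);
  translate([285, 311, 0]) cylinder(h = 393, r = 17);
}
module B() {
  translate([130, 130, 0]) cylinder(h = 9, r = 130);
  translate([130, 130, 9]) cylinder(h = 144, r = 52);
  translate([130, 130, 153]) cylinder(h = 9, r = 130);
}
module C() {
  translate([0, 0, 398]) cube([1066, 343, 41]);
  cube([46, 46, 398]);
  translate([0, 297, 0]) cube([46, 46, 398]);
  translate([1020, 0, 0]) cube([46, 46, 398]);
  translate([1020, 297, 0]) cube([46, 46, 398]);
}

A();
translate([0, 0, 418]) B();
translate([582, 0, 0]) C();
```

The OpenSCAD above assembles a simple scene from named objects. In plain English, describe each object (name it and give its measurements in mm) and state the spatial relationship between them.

A is a four-legged stool. The seat is a 302×328×25 mm slab whose top surface is at z = 418 mm; four round legs, each 34 mm in diameter, run from the floor (z = 0) to the underside of the seat, each leg's axis is inset half a diameter from the nearest pair of seat edges (so the leg's bounding box is flush with the corner).

B is a spool: two coaxial disc flanges of radius 130 mm and thickness 9 mm, joined by a core cylinder of radius 52 mm and height 144 mm. The lower flange rests on z = 0 and the three cylinders share a vertical axis.

C is a long wooden bench with a 1066 mm (x) × 343 mm (y) seat, 41 mm thick, its top surface 439 mm above the floor. Four 46 mm square legs at the seat corners, flush with the edges, run from z = 0 to the seat underside.

The spool is on top of the stool. The bench is on the floor beside the stool on its +x side.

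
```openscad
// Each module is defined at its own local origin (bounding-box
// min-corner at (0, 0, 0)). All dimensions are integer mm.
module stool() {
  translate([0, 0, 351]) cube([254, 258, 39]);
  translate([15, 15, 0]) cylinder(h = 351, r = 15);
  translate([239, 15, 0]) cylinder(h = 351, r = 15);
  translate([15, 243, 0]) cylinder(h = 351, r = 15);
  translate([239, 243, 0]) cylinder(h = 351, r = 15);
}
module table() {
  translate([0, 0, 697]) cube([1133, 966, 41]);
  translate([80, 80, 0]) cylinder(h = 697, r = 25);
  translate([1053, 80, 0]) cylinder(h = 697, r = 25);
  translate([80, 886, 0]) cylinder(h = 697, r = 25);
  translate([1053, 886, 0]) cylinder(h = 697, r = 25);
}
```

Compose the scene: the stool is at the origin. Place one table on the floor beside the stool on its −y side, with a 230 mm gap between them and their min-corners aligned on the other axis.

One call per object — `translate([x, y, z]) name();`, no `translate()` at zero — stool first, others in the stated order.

stool();
translate([0, -1196, 0]) table();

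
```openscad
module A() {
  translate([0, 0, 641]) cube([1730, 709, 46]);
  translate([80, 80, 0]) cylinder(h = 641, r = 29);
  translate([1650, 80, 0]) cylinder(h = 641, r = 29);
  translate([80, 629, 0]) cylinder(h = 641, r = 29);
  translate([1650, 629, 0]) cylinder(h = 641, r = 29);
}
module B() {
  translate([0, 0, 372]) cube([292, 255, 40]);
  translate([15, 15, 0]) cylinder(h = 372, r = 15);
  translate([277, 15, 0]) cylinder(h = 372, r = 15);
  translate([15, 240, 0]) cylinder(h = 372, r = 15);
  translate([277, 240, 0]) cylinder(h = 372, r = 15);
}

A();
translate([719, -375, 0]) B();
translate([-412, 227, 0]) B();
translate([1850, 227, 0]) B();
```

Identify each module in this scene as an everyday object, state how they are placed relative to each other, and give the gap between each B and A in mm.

A is a table. B is a stool. Three stools sit around the table at the −y, −x, +x sides. The gap between each stool and the table is 120 mm.

Each stool's nearest face is 120 mm from the table's bounding box.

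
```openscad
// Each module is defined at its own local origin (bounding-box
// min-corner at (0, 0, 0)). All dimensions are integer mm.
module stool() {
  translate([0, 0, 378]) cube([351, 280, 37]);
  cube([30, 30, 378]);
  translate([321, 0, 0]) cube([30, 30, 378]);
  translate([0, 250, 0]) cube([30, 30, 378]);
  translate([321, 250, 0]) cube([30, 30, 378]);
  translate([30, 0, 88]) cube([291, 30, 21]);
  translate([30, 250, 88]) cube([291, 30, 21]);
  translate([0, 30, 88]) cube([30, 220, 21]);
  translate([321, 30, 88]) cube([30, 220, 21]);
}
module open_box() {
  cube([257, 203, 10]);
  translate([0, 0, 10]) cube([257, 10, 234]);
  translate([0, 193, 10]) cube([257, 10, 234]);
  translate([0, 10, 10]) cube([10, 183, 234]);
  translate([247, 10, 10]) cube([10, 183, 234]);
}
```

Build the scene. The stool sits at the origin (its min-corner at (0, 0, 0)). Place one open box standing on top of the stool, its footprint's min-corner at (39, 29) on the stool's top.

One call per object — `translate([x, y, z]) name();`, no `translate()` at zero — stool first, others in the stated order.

stool();
translate([39, 29, 415]) open_box();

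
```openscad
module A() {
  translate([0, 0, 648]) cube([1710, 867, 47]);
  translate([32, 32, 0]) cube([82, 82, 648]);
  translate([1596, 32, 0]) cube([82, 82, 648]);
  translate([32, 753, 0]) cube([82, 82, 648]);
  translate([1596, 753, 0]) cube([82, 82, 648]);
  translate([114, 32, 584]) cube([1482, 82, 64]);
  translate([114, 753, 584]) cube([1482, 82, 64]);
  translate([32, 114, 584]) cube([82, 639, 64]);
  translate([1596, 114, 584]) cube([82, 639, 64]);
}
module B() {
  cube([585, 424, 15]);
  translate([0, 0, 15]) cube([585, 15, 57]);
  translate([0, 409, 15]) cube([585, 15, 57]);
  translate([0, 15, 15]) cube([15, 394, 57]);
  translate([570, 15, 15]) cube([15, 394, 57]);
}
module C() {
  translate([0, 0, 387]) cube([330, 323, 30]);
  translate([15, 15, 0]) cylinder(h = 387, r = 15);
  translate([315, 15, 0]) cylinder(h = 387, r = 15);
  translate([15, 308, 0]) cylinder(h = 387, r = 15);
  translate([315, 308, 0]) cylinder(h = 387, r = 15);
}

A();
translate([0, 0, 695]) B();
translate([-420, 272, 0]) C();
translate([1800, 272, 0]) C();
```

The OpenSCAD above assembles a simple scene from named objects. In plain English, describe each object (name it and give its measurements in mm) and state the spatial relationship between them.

A is a table: top 1710 mm (x) × 867 mm (y), 47 mm thick, upper face at z = 695 mm, on four 82×82 mm square legs, each inset 32 mm from the nearest pair of top edges, running from z = 0 to the bottom of the top. Four apron rails, 82 mm thick and 64 mm tall, run between adjacent legs with their top edges flush with the underside of the top and their outer faces flush with the legs' outer faces.

B is an open storage box with external size 585×424×72 mm and wall thickness 15 mm (the base is also 15 mm thick). The base covers the whole footprint; the four walls stand on the base, with the y-facing walls full-width and the x-facing walls fitting between their inner faces.

C is a simple wooden stool: a rectangular seat 330 mm (x) by 323 mm (y), 30 mm thick, top face at z = 417 mm, on four round legs, each 30 mm in diameter. The legs rest on z = 0, each leg's axis is inset half a diameter from the nearest pair of seat edges (so the leg's bounding box is flush with the corner).

The open box is on top of the table. Two stools sit around the table at the −x, +x sides.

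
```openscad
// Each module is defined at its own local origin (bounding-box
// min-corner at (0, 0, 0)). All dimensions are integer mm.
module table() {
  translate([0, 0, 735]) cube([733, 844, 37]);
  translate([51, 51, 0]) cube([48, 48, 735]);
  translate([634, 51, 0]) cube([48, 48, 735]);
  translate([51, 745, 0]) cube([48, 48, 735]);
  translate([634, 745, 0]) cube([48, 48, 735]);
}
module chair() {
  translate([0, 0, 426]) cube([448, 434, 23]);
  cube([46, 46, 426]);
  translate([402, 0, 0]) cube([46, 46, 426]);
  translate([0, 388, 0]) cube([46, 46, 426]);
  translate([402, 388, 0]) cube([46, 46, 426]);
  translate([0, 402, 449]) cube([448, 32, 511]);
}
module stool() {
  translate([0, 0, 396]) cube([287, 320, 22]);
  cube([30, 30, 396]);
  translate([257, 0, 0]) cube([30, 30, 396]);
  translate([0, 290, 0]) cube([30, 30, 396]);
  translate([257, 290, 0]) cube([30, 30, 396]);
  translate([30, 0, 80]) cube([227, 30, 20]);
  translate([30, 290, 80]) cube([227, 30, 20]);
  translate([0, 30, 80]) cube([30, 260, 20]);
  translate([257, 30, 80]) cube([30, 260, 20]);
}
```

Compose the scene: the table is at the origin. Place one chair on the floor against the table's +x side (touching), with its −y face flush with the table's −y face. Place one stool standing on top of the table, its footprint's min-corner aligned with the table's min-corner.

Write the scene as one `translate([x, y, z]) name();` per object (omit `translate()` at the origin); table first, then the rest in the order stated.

table();
translate([733, 0, 0]) chair();
translate([0, 0, 772]) stool();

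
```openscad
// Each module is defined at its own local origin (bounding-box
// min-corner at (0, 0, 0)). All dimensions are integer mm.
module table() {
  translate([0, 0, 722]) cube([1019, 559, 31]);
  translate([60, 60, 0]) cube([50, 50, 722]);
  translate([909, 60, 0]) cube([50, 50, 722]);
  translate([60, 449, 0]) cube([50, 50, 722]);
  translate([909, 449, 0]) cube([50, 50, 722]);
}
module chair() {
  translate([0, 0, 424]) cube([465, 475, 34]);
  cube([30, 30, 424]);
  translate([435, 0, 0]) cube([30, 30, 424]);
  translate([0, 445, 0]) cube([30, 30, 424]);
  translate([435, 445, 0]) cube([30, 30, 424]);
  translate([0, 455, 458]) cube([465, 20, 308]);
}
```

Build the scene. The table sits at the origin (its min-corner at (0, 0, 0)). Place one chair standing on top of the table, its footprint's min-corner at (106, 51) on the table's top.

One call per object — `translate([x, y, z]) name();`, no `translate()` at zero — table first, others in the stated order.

table();
translate([106, 51, 753]) chair();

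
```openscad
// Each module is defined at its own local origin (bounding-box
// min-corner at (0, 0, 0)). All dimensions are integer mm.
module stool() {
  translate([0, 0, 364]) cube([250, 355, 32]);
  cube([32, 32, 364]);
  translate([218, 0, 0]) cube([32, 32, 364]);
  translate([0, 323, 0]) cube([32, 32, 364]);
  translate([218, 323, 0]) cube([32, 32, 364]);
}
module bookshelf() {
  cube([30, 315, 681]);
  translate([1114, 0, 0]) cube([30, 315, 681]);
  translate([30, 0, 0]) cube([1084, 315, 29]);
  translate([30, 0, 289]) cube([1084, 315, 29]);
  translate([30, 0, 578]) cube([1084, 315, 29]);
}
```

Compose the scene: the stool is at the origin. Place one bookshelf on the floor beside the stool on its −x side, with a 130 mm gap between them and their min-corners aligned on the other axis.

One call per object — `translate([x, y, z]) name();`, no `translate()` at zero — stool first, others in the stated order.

stool();
translate([-1274, 0, 0]) bookshelf();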